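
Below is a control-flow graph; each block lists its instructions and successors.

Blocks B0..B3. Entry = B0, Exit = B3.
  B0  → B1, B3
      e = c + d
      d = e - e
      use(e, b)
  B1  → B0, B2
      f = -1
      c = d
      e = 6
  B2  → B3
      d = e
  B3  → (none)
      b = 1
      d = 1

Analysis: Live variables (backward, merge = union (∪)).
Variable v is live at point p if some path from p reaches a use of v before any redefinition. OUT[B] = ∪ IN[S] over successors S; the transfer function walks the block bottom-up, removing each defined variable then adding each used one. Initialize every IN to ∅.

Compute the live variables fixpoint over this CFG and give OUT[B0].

Answer: {b, d}

Derivation:
Converged values:
  B0:   IN={b, c, d}   OUT={b, d}
  B1:   IN={b, d}   OUT={b, c, d, e}
  B2:   IN={e}   OUT={}
  B3:   IN={}   OUT={}

Merge at B0: OUT[B0] = IN[B1] ⊔ IN[B3] = {b, d}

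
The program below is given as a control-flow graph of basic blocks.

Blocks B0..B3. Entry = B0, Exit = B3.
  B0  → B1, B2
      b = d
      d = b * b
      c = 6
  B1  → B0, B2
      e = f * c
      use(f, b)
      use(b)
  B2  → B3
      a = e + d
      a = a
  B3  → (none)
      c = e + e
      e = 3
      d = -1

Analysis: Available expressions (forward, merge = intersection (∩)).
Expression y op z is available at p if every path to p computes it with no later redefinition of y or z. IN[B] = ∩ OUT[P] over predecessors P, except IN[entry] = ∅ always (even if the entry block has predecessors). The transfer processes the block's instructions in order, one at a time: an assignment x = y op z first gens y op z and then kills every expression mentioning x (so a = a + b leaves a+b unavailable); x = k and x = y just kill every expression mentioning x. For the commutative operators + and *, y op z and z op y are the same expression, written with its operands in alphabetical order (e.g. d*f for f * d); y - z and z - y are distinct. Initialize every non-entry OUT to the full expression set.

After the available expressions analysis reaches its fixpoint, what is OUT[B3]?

Answer: {b*b}

Trace:
Fixpoint table:
  B0:   IN={}   OUT={b*b}
  B1:   IN={b*b}   OUT={b*b, c*f}
  B2:   IN={b*b}   OUT={b*b, d+e}
  B3:   IN={b*b, d+e}   OUT={b*b}

Merge at B3: IN[B3] = OUT[B2] = {b*b, d+e}
Applying B3's transfer function to that IN value gives OUT[B3] (row B3 above).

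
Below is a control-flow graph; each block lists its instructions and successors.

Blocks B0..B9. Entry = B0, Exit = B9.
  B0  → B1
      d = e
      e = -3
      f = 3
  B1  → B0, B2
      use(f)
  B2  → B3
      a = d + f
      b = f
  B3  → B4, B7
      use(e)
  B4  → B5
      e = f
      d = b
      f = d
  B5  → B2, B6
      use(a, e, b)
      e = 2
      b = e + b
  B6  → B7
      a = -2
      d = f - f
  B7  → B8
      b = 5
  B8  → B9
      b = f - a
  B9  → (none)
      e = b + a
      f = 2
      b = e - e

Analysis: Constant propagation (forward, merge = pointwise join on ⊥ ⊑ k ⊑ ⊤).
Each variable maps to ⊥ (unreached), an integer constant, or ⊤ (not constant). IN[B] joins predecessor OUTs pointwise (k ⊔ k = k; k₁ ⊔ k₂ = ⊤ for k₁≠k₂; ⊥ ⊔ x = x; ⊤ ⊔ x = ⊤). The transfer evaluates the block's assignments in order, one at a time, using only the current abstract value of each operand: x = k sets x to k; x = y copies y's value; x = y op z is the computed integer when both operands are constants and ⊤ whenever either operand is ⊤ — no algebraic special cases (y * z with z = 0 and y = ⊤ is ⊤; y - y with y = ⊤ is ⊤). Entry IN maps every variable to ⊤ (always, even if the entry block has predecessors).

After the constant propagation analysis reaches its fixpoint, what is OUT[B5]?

Fixpoint table:
  B0:   IN=(all ⊤)   OUT={e:-3, f:3; rest ⊤}
  B1:   IN={e:-3, f:3; rest ⊤}   OUT={e:-3, f:3; rest ⊤}
  B2:   IN={f:3; rest ⊤}   OUT={b:3, f:3; rest ⊤}
  B3:   IN={b:3, f:3; rest ⊤}   OUT={b:3, f:3; rest ⊤}
  B4:   IN={b:3, f:3; rest ⊤}   OUT={b:3, d:3, e:3, f:3; rest ⊤}
  B5:   IN={b:3, d:3, e:3, f:3; rest ⊤}   OUT={b:5, d:3, e:2, f:3; rest ⊤}
  B6:   IN={b:5, d:3, e:2, f:3; rest ⊤}   OUT={a:-2, b:5, d:0, e:2, f:3; rest ⊤}
  B7:   IN={f:3; rest ⊤}   OUT={b:5, f:3; rest ⊤}
  B8:   IN={b:5, f:3; rest ⊤}   OUT={f:3; rest ⊤}
  B9:   IN={f:3; rest ⊤}   OUT={f:2; rest ⊤}

Merge at B5: IN[B5] = OUT[B4] = {a: ⊤, b: 3, c: ⊤, d: 3, e: 3, f: 3}
Applying B5's transfer function to that IN value gives OUT[B5] (row B5 above).

Answer: {a: ⊤, b: 5, c: ⊤, d: 3, e: 2, f: 3}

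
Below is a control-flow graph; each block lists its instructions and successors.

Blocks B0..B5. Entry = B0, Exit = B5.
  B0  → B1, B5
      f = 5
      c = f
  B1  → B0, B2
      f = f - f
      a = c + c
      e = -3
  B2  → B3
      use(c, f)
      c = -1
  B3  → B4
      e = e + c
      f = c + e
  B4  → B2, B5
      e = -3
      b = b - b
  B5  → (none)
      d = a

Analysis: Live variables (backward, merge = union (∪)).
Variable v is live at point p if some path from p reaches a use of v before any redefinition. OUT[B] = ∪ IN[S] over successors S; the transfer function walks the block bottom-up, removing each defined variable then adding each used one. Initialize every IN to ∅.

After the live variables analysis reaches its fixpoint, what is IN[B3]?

Fixpoint table:
  B0:   IN={a, b}   OUT={a, b, c, f}
  B1:   IN={b, c, f}   OUT={a, b, c, e, f}
  B2:   IN={a, b, c, e, f}   OUT={a, b, c, e}
  B3:   IN={a, b, c, e}   OUT={a, b, c, f}
  B4:   IN={a, b, c, f}   OUT={a, b, c, e, f}
  B5:   IN={a}   OUT={}

Merge at B3: OUT[B3] = IN[B4] = {a, b, c, f}
Applying B3's transfer function to that OUT value gives IN[B3] (row B3 above).

Answer: {a, b, c, e}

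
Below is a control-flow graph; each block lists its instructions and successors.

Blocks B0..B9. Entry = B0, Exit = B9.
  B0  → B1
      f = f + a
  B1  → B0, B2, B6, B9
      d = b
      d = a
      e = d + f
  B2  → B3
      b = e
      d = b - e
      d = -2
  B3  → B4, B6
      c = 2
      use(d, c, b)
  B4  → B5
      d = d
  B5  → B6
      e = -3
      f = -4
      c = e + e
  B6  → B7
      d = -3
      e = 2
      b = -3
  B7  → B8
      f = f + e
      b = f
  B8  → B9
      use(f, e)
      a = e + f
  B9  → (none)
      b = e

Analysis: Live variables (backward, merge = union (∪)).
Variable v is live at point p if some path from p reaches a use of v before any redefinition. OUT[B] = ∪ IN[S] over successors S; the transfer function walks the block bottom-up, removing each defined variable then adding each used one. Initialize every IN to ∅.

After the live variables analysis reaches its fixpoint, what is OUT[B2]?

Answer: {b, d, f}

Working:
Fixpoint table:
  B0: | IN={a, b, f} | OUT={a, b, f}
  B1: | IN={a, b, f} | OUT={a, b, e, f}
  B2: | IN={e, f} | OUT={b, d, f}
  B3: | IN={b, d, f} | OUT={d, f}
  B4: | IN={d} | OUT={}
  B5: | IN={} | OUT={f}
  B6: | IN={f} | OUT={e, f}
  B7: | IN={e, f} | OUT={e, f}
  B8: | IN={e, f} | OUT={e}
  B9: | IN={e} | OUT={}

Merge at B2: OUT[B2] = IN[B3] = {b, d, f}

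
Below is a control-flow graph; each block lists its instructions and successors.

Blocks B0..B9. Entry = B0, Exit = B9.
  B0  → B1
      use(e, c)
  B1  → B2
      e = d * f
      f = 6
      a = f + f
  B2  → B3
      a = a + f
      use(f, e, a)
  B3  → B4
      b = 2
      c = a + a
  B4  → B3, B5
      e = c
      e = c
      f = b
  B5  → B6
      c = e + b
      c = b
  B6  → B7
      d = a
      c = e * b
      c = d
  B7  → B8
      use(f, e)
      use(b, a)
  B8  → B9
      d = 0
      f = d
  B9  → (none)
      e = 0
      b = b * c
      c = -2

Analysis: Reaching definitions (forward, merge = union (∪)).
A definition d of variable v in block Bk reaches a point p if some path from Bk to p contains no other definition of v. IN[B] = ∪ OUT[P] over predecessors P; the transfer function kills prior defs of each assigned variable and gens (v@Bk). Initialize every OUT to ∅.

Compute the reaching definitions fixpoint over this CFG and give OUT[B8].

Answer: {a@B2, b@B3, c@B6, d@B8, e@B4, f@B8}

Trace:
Fixpoint table:
  B0: | IN={} | OUT={}
  B1: | IN={} | OUT={a@B1, e@B1, f@B1}
  B2: | IN={a@B1, e@B1, f@B1} | OUT={a@B2, e@B1, f@B1}
  B3: | IN={a@B2, b@B3, c@B3, e@B1, e@B4, f@B1, f@B4} | OUT={a@B2, b@B3, c@B3, e@B1, e@B4, f@B1, f@B4}
  B4: | IN={a@B2, b@B3, c@B3, e@B1, e@B4, f@B1, f@B4} | OUT={a@B2, b@B3, c@B3, e@B4, f@B4}
  B5: | IN={a@B2, b@B3, c@B3, e@B4, f@B4} | OUT={a@B2, b@B3, c@B5, e@B4, f@B4}
  B6: | IN={a@B2, b@B3, c@B5, e@B4, f@B4} | OUT={a@B2, b@B3, c@B6, d@B6, e@B4, f@B4}
  B7: | IN={a@B2, b@B3, c@B6, d@B6, e@B4, f@B4} | OUT={a@B2, b@B3, c@B6, d@B6, e@B4, f@B4}
  B8: | IN={a@B2, b@B3, c@B6, d@B6, e@B4, f@B4} | OUT={a@B2, b@B3, c@B6, d@B8, e@B4, f@B8}
  B9: | IN={a@B2, b@B3, c@B6, d@B8, e@B4, f@B8} | OUT={a@B2, b@B9, c@B9, d@B8, e@B9, f@B8}

Merge at B8: IN[B8] = OUT[B7] = {a@B2, b@B3, c@B6, d@B6, e@B4, f@B4}
Applying B8's transfer function to that IN value gives OUT[B8] (row B8 above).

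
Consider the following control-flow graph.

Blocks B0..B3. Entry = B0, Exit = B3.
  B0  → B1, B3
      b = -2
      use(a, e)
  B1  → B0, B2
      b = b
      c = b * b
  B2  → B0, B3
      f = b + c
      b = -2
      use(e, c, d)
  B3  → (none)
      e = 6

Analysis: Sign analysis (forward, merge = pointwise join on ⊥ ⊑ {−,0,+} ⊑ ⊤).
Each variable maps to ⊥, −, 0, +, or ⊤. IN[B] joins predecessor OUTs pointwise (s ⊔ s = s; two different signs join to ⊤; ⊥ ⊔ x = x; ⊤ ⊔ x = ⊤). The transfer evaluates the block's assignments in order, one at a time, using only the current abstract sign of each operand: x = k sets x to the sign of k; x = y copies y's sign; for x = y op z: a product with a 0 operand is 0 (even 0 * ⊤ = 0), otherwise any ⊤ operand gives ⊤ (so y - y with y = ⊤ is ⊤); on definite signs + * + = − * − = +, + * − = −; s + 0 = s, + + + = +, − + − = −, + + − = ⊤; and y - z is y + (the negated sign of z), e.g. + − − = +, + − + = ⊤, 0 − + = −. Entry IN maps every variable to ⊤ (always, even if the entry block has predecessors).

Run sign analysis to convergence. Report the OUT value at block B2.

Answer: {a: ⊤, b: -, c: +, d: ⊤, e: ⊤, f: ⊤}

Trace:
Fixpoint table:
  B0:  IN=(all ⊤)  OUT={b:-; rest ⊤}
  B1:  IN={b:-; rest ⊤}  OUT={b:-, c:+; rest ⊤}
  B2:  IN={b:-, c:+; rest ⊤}  OUT={b:-, c:+; rest ⊤}
  B3:  IN={b:-; rest ⊤}  OUT={b:-, e:+; rest ⊤}

Merge at B2: IN[B2] = OUT[B1] = {a: ⊤, b: -, c: +, d: ⊤, e: ⊤, f: ⊤}
Applying B2's transfer function to that IN value gives OUT[B2] (row B2 above).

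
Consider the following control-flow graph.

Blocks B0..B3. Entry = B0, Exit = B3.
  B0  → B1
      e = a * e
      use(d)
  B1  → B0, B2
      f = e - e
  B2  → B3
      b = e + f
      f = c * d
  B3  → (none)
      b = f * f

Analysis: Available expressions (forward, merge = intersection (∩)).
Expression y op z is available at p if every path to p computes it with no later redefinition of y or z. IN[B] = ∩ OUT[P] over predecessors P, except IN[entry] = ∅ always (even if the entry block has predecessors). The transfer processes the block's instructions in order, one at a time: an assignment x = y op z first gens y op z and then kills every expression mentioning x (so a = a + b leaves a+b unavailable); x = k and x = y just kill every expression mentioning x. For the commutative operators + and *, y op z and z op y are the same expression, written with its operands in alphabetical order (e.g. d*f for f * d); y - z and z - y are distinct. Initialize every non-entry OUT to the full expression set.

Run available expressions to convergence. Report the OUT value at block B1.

Answer: {e-e}

Derivation:
Per-block solution:
  B0:  IN={}  OUT={}
  B1:  IN={}  OUT={e-e}
  B2:  IN={e-e}  OUT={c*d, e-e}
  B3:  IN={c*d, e-e}  OUT={c*d, e-e, f*f}

Merge at B1: IN[B1] = OUT[B0] = {}
Applying B1's transfer function to that IN value gives OUT[B1] (row B1 above).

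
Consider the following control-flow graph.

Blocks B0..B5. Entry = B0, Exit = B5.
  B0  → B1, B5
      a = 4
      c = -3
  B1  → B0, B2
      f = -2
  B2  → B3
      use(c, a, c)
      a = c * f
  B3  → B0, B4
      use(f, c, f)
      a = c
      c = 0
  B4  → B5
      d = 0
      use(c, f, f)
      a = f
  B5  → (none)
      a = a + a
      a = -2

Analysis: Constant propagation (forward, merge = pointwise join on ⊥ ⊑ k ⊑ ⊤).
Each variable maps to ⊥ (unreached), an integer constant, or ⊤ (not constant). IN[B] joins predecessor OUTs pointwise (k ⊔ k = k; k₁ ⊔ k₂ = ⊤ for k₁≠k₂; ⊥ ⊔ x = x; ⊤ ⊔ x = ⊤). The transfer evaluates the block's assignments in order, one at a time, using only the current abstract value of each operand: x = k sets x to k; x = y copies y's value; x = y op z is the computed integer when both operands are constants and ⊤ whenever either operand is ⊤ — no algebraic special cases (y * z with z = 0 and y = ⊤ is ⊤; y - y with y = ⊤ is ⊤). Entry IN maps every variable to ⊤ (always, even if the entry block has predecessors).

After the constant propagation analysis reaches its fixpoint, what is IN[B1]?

Answer: {a: 4, b: ⊤, c: -3, d: ⊤, e: ⊤, f: ⊤}

Trace:
Per-block solution:
  B0: | IN=(all ⊤) | OUT={a:4, c:-3; rest ⊤}
  B1: | IN={a:4, c:-3; rest ⊤} | OUT={a:4, c:-3, f:-2; rest ⊤}
  B2: | IN={a:4, c:-3, f:-2; rest ⊤} | OUT={a:6, c:-3, f:-2; rest ⊤}
  B3: | IN={a:6, c:-3, f:-2; rest ⊤} | OUT={a:-3, c:0, f:-2; rest ⊤}
  B4: | IN={a:-3, c:0, f:-2; rest ⊤} | OUT={a:-2, c:0, d:0, f:-2; rest ⊤}
  B5: | IN=(all ⊤) | OUT={a:-2; rest ⊤}

Merge at B1: IN[B1] = OUT[B0] = {a: 4, b: ⊤, c: -3, d: ⊤, e: ⊤, f: ⊤}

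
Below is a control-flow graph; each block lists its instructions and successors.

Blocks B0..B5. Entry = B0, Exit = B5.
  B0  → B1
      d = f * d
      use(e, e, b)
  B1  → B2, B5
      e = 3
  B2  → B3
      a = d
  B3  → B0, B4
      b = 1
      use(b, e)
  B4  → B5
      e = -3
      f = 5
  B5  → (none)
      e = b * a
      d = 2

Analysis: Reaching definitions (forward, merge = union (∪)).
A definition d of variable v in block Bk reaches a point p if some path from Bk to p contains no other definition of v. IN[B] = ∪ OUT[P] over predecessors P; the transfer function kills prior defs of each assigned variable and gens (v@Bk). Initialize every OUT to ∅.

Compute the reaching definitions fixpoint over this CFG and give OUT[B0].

Fixpoint table:
  B0:   IN={a@B2, b@B3, d@B0, e@B1}   OUT={a@B2, b@B3, d@B0, e@B1}
  B1:   IN={a@B2, b@B3, d@B0, e@B1}   OUT={a@B2, b@B3, d@B0, e@B1}
  B2:   IN={a@B2, b@B3, d@B0, e@B1}   OUT={a@B2, b@B3, d@B0, e@B1}
  B3:   IN={a@B2, b@B3, d@B0, e@B1}   OUT={a@B2, b@B3, d@B0, e@B1}
  B4:   IN={a@B2, b@B3, d@B0, e@B1}   OUT={a@B2, b@B3, d@B0, e@B4, f@B4}
  B5:   IN={a@B2, b@B3, d@B0, e@B1, e@B4, f@B4}   OUT={a@B2, b@B3, d@B5, e@B5, f@B4}

Merge at B0 (entry node, so the boundary value {} is joined with the incoming edge(s)): IN[B0] = {} ⊔ OUT[B3] = {a@B2, b@B3, d@B0, e@B1}
Applying B0's transfer function to that IN value gives OUT[B0] (row B0 above).

Answer: {a@B2, b@B3, d@B0, e@B1}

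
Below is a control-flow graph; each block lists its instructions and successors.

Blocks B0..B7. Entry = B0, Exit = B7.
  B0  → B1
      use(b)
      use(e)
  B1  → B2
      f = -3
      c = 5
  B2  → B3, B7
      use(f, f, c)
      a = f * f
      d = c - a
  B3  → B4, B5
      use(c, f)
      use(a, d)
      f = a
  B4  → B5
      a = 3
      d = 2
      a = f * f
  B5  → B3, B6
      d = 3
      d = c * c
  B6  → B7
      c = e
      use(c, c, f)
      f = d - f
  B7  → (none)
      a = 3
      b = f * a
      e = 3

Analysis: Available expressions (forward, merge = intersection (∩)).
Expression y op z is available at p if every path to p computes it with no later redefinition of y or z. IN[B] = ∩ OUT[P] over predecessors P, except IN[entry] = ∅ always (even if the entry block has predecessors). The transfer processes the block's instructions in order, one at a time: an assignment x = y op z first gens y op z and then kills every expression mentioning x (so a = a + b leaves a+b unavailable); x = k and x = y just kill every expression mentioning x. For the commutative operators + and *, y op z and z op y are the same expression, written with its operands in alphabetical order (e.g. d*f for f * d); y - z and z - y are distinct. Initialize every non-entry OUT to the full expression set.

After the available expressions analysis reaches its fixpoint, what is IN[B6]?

Answer: {c*c}

Working:
Per-block solution:
  B0:  IN={}  OUT={}
  B1:  IN={}  OUT={}
  B2:  IN={}  OUT={c-a, f*f}
  B3:  IN={}  OUT={}
  B4:  IN={}  OUT={f*f}
  B5:  IN={}  OUT={c*c}
  B6:  IN={c*c}  OUT={}
  B7:  IN={}  OUT={a*f}

Merge at B6: IN[B6] = OUT[B5] = {c*c}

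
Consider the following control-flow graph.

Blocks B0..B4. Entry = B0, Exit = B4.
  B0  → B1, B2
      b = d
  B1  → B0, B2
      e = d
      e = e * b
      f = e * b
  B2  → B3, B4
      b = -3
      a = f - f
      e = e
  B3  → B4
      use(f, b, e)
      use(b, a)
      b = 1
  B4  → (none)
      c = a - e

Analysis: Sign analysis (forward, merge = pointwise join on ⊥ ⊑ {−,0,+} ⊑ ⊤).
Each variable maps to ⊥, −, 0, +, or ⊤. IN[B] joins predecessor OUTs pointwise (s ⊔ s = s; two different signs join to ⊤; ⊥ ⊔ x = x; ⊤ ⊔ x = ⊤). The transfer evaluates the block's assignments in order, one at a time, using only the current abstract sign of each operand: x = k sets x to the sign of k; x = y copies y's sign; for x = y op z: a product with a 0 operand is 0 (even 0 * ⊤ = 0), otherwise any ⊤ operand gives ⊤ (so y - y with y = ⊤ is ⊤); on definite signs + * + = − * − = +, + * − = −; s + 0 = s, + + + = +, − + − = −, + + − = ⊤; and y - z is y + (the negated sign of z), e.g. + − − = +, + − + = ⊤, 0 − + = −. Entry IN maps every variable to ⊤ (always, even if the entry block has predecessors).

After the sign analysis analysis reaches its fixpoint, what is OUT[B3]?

Answer: {a: ⊤, b: +, c: ⊤, d: ⊤, e: ⊤, f: ⊤}

Derivation:
Fixpoint table:
  B0: | IN=(all ⊤) | OUT=(all ⊤)
  B1: | IN=(all ⊤) | OUT=(all ⊤)
  B2: | IN=(all ⊤) | OUT={b:-; rest ⊤}
  B3: | IN={b:-; rest ⊤} | OUT={b:+; rest ⊤}
  B4: | IN=(all ⊤) | OUT=(all ⊤)

Merge at B3: IN[B3] = OUT[B2] = {a: ⊤, b: -, c: ⊤, d: ⊤, e: ⊤, f: ⊤}
Applying B3's transfer function to that IN value gives OUT[B3] (row B3 above).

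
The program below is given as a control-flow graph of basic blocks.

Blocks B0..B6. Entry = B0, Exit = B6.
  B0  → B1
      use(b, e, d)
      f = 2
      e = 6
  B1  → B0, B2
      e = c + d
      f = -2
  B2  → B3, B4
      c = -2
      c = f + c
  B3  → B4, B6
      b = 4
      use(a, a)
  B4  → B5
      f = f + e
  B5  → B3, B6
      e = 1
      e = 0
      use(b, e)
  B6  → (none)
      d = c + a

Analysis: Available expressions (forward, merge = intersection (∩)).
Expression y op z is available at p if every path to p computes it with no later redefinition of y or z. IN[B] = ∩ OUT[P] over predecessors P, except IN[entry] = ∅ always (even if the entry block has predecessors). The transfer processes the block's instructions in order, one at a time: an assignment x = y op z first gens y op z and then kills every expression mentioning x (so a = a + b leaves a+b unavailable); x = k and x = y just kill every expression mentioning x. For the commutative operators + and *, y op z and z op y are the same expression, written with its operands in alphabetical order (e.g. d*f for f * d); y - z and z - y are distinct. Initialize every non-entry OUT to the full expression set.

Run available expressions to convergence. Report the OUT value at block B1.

Per-block solution:
  B0:   IN={}   OUT={}
  B1:   IN={}   OUT={c+d}
  B2:   IN={c+d}   OUT={}
  B3:   IN={}   OUT={}
  B4:   IN={}   OUT={}
  B5:   IN={}   OUT={}
  B6:   IN={}   OUT={a+c}

Merge at B1: IN[B1] = OUT[B0] = {}
Applying B1's transfer function to that IN value gives OUT[B1] (row B1 above).

Answer: {c+d}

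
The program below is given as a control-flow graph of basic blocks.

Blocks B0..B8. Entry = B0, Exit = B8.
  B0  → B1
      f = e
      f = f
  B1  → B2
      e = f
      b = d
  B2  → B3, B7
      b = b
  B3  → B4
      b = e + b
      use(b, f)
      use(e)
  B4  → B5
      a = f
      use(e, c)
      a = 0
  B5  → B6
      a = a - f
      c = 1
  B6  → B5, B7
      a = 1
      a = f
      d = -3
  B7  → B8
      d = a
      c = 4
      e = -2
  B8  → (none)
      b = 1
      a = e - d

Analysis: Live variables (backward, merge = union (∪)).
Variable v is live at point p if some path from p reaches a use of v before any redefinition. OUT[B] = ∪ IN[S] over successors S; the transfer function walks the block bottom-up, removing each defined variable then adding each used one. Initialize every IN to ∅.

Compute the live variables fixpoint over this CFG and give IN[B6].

Per-block solution:
  B0: | IN={a, c, d, e} | OUT={a, c, d, f}
  B1: | IN={a, c, d, f} | OUT={a, b, c, e, f}
  B2: | IN={a, b, c, e, f} | OUT={a, b, c, e, f}
  B3: | IN={b, c, e, f} | OUT={c, e, f}
  B4: | IN={c, e, f} | OUT={a, f}
  B5: | IN={a, f} | OUT={f}
  B6: | IN={f} | OUT={a, f}
  B7: | IN={a} | OUT={d, e}
  B8: | IN={d, e} | OUT={}

Merge at B6: OUT[B6] = IN[B5] ⊔ IN[B7] = {a, f}
Applying B6's transfer function to that OUT value gives IN[B6] (row B6 above).

Answer: {f}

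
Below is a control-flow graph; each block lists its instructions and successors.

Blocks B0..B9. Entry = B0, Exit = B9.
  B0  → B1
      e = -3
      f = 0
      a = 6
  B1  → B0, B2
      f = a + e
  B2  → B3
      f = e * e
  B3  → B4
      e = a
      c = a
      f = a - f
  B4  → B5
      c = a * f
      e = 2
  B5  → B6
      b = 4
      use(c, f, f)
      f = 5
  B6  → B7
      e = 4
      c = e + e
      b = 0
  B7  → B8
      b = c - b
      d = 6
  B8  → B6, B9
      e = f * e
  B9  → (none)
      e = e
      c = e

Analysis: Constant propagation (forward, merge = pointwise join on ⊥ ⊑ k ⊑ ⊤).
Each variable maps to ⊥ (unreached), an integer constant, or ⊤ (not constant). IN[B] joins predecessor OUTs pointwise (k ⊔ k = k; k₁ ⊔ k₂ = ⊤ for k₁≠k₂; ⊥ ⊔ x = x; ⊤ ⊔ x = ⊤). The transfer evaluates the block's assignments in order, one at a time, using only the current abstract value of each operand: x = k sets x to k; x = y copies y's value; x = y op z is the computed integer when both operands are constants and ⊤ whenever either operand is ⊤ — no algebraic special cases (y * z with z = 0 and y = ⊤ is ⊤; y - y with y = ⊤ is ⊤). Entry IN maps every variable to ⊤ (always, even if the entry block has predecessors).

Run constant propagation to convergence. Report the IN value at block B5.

Answer: {a: 6, b: ⊤, c: -18, d: ⊤, e: 2, f: -3}

Derivation:
Per-block solution:
  B0:  IN=(all ⊤)  OUT={a:6, e:-3, f:0; rest ⊤}
  B1:  IN={a:6, e:-3, f:0; rest ⊤}  OUT={a:6, e:-3, f:3; rest ⊤}
  B2:  IN={a:6, e:-3, f:3; rest ⊤}  OUT={a:6, e:-3, f:9; rest ⊤}
  B3:  IN={a:6, e:-3, f:9; rest ⊤}  OUT={a:6, c:6, e:6, f:-3; rest ⊤}
  B4:  IN={a:6, c:6, e:6, f:-3; rest ⊤}  OUT={a:6, c:-18, e:2, f:-3; rest ⊤}
  B5:  IN={a:6, c:-18, e:2, f:-3; rest ⊤}  OUT={a:6, b:4, c:-18, e:2, f:5; rest ⊤}
  B6:  IN={a:6, f:5; rest ⊤}  OUT={a:6, b:0, c:8, e:4, f:5; rest ⊤}
  B7:  IN={a:6, b:0, c:8, e:4, f:5; rest ⊤}  OUT={a:6, b:8, c:8, d:6, e:4, f:5; rest ⊤}
  B8:  IN={a:6, b:8, c:8, d:6, e:4, f:5; rest ⊤}  OUT={a:6, b:8, c:8, d:6, e:20, f:5; rest ⊤}
  B9:  IN={a:6, b:8, c:8, d:6, e:20, f:5; rest ⊤}  OUT={a:6, b:8, c:20, d:6, e:20, f:5; rest ⊤}

Merge at B5: IN[B5] = OUT[B4] = {a: 6, b: ⊤, c: -18, d: ⊤, e: 2, f: -3}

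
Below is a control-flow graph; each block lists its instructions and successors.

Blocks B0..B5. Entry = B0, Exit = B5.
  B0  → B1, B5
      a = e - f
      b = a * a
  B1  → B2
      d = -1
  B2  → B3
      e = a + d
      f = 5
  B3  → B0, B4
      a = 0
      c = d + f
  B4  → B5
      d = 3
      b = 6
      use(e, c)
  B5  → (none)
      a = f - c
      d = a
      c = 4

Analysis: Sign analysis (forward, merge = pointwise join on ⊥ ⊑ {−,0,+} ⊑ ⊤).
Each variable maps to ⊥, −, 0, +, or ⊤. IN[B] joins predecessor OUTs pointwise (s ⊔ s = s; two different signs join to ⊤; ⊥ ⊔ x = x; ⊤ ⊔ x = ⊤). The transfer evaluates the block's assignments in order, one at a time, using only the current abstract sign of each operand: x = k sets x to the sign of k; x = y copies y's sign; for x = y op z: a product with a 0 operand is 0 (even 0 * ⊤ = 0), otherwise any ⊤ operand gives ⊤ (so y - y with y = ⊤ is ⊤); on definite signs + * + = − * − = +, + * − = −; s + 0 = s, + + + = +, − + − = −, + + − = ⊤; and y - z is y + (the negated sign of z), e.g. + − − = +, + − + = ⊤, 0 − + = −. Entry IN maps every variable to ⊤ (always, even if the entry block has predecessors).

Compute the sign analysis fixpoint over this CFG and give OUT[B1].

Answer: {a: ⊤, b: ⊤, c: ⊤, d: -, e: ⊤, f: ⊤}

Derivation:
Fixpoint table:
  B0:   IN=(all ⊤)   OUT=(all ⊤)
  B1:   IN=(all ⊤)   OUT={d:-; rest ⊤}
  B2:   IN={d:-; rest ⊤}   OUT={d:-, f:+; rest ⊤}
  B3:   IN={d:-, f:+; rest ⊤}   OUT={a:0, d:-, f:+; rest ⊤}
  B4:   IN={a:0, d:-, f:+; rest ⊤}   OUT={a:0, b:+, d:+, f:+; rest ⊤}
  B5:   IN=(all ⊤)   OUT={c:+; rest ⊤}

Merge at B1: IN[B1] = OUT[B0] = {a: ⊤, b: ⊤, c: ⊤, d: ⊤, e: ⊤, f: ⊤}
Applying B1's transfer function to that IN value gives OUT[B1] (row B1 above).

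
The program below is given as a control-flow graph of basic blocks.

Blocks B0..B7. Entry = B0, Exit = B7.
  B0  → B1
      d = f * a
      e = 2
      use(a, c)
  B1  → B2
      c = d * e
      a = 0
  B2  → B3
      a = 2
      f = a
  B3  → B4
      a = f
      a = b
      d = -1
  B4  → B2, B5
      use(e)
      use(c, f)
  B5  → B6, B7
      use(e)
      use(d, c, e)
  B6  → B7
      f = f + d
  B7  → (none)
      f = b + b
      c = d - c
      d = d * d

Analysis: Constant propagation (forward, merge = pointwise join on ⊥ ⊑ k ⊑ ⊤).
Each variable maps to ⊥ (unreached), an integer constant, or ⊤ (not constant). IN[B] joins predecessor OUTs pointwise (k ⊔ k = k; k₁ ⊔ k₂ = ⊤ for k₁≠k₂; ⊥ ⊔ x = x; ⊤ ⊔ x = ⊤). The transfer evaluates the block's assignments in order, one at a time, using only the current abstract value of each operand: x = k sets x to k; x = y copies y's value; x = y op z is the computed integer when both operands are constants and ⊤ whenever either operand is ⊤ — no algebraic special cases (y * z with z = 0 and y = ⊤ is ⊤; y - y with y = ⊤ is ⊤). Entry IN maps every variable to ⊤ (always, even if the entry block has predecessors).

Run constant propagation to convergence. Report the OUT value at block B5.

Fixpoint table:
  B0: | IN=(all ⊤) | OUT={e:2; rest ⊤}
  B1: | IN={e:2; rest ⊤} | OUT={a:0, e:2; rest ⊤}
  B2: | IN={e:2; rest ⊤} | OUT={a:2, e:2, f:2; rest ⊤}
  B3: | IN={a:2, e:2, f:2; rest ⊤} | OUT={d:-1, e:2, f:2; rest ⊤}
  B4: | IN={d:-1, e:2, f:2; rest ⊤} | OUT={d:-1, e:2, f:2; rest ⊤}
  B5: | IN={d:-1, e:2, f:2; rest ⊤} | OUT={d:-1, e:2, f:2; rest ⊤}
  B6: | IN={d:-1, e:2, f:2; rest ⊤} | OUT={d:-1, e:2, f:1; rest ⊤}
  B7: | IN={d:-1, e:2; rest ⊤} | OUT={d:1, e:2; rest ⊤}

Merge at B5: IN[B5] = OUT[B4] = {a: ⊤, b: ⊤, c: ⊤, d: -1, e: 2, f: 2}
Applying B5's transfer function to that IN value gives OUT[B5] (row B5 above).

Answer: {a: ⊤, b: ⊤, c: ⊤, d: -1, e: 2, f: 2}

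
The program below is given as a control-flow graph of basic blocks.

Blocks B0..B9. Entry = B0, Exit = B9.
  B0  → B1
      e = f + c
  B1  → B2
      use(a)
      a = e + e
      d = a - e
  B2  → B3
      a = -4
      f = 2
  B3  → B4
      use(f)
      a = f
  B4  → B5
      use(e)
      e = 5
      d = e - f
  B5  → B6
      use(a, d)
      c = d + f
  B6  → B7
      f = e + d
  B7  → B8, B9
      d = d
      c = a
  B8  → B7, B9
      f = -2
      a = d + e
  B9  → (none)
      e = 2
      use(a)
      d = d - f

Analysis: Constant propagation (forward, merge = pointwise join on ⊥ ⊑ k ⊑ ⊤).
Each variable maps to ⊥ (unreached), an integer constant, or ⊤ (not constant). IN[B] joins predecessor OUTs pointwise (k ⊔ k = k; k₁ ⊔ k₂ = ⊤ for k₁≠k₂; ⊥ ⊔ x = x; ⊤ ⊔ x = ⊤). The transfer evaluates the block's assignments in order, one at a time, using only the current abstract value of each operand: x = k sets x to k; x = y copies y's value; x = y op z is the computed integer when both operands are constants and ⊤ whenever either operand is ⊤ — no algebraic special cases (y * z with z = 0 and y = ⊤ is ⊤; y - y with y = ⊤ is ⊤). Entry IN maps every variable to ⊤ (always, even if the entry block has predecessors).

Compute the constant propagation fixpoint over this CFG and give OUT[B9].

Converged values:
  B0:  IN=(all ⊤)  OUT=(all ⊤)
  B1:  IN=(all ⊤)  OUT=(all ⊤)
  B2:  IN=(all ⊤)  OUT={a:-4, f:2; rest ⊤}
  B3:  IN={a:-4, f:2; rest ⊤}  OUT={a:2, f:2; rest ⊤}
  B4:  IN={a:2, f:2; rest ⊤}  OUT={a:2, d:3, e:5, f:2; rest ⊤}
  B5:  IN={a:2, d:3, e:5, f:2; rest ⊤}  OUT={a:2, c:5, d:3, e:5, f:2; rest ⊤}
  B6:  IN={a:2, c:5, d:3, e:5, f:2; rest ⊤}  OUT={a:2, c:5, d:3, e:5, f:8; rest ⊤}
  B7:  IN={d:3, e:5; rest ⊤}  OUT={d:3, e:5; rest ⊤}
  B8:  IN={d:3, e:5; rest ⊤}  OUT={a:8, d:3, e:5, f:-2; rest ⊤}
  B9:  IN={d:3, e:5; rest ⊤}  OUT={e:2; rest ⊤}

Merge at B9: IN[B9] = OUT[B7] ⊔ OUT[B8] = {a: ⊤, b: ⊤, c: ⊤, d: 3, e: 5, f: ⊤}
Applying B9's transfer function to that IN value gives OUT[B9] (row B9 above).

Answer: {a: ⊤, b: ⊤, c: ⊤, d: ⊤, e: 2, f: ⊤}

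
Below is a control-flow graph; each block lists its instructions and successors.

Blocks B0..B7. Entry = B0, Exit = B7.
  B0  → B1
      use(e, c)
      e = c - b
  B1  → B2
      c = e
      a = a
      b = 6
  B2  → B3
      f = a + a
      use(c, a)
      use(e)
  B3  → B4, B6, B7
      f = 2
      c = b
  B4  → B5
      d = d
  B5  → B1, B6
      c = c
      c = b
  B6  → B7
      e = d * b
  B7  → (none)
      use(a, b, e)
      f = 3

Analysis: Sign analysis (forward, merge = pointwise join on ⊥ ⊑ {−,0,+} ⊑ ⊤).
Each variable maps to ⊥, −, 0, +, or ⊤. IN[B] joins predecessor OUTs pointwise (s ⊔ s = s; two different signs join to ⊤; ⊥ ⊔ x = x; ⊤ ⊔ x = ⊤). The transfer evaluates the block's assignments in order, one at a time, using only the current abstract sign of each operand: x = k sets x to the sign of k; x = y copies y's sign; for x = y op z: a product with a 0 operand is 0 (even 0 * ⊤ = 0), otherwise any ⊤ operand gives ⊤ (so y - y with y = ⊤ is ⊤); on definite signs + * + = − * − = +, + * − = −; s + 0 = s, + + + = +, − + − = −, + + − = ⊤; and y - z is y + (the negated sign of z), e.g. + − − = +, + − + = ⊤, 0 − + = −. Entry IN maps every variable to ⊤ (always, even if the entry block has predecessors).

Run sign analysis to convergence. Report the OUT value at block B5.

Answer: {a: ⊤, b: +, c: +, d: ⊤, e: ⊤, f: +}

Derivation:
Converged values:
  B0:  IN=(all ⊤)  OUT=(all ⊤)
  B1:  IN=(all ⊤)  OUT={b:+; rest ⊤}
  B2:  IN={b:+; rest ⊤}  OUT={b:+; rest ⊤}
  B3:  IN={b:+; rest ⊤}  OUT={b:+, c:+, f:+; rest ⊤}
  B4:  IN={b:+, c:+, f:+; rest ⊤}  OUT={b:+, c:+, f:+; rest ⊤}
  B5:  IN={b:+, c:+, f:+; rest ⊤}  OUT={b:+, c:+, f:+; rest ⊤}
  B6:  IN={b:+, c:+, f:+; rest ⊤}  OUT={b:+, c:+, f:+; rest ⊤}
  B7:  IN={b:+, c:+, f:+; rest ⊤}  OUT={b:+, c:+, f:+; rest ⊤}

Merge at B5: IN[B5] = OUT[B4] = {a: ⊤, b: +, c: +, d: ⊤, e: ⊤, f: +}
Applying B5's transfer function to that IN value gives OUT[B5] (row B5 above).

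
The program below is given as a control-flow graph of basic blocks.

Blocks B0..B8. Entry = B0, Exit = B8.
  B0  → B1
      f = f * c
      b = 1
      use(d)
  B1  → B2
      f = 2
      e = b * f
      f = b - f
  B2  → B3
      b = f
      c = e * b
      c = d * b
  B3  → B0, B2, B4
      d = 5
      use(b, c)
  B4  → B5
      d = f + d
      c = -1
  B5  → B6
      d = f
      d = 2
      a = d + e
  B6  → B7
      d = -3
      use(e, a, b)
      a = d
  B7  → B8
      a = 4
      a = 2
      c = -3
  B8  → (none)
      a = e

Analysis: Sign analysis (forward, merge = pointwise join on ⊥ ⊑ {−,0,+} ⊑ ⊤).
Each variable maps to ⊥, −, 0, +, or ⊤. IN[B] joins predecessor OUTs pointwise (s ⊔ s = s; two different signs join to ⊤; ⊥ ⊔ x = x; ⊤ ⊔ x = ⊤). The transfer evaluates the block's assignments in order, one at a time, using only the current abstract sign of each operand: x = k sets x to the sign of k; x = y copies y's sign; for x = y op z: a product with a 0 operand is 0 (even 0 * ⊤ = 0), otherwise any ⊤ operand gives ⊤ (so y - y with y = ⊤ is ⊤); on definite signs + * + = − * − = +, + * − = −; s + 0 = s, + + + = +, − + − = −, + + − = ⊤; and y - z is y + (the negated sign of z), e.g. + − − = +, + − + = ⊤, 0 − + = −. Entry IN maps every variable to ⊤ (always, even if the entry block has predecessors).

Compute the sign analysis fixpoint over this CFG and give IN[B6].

Answer: {a: +, b: ⊤, c: -, d: +, e: +, f: ⊤}

Trace:
Fixpoint table:
  B0:   IN=(all ⊤)   OUT={b:+; rest ⊤}
  B1:   IN={b:+; rest ⊤}   OUT={b:+, e:+; rest ⊤}
  B2:   IN={e:+; rest ⊤}   OUT={e:+; rest ⊤}
  B3:   IN={e:+; rest ⊤}   OUT={d:+, e:+; rest ⊤}
  B4:   IN={d:+, e:+; rest ⊤}   OUT={c:-, e:+; rest ⊤}
  B5:   IN={c:-, e:+; rest ⊤}   OUT={a:+, c:-, d:+, e:+; rest ⊤}
  B6:   IN={a:+, c:-, d:+, e:+; rest ⊤}   OUT={a:-, c:-, d:-, e:+; rest ⊤}
  B7:   IN={a:-, c:-, d:-, e:+; rest ⊤}   OUT={a:+, c:-, d:-, e:+; rest ⊤}
  B8:   IN={a:+, c:-, d:-, e:+; rest ⊤}   OUT={a:+, c:-, d:-, e:+; rest ⊤}

Merge at B6: IN[B6] = OUT[B5] = {a: +, b: ⊤, c: -, d: +, e: +, f: ⊤}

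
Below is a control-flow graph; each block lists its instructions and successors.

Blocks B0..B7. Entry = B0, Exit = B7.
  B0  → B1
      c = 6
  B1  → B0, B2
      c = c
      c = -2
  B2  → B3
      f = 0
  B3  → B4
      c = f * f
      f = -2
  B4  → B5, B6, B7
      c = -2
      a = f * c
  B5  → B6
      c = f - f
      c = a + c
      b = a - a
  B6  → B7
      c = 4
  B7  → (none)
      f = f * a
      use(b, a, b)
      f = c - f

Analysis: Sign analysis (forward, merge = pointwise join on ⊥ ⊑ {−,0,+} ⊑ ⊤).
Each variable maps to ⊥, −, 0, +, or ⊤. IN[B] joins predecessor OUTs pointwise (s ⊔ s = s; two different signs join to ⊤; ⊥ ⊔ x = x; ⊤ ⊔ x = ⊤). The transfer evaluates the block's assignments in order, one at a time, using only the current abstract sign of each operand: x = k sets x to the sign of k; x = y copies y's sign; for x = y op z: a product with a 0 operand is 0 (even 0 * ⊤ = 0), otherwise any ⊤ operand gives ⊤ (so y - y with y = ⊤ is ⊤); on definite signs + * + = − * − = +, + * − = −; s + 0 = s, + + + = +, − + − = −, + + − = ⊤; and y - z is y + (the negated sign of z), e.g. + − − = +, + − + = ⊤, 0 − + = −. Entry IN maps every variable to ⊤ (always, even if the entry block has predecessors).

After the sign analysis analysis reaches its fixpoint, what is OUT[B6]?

Answer: {a: +, b: ⊤, c: +, d: ⊤, e: ⊤, f: -}

Working:
Converged values:
  B0:   IN=(all ⊤)   OUT={c:+; rest ⊤}
  B1:   IN={c:+; rest ⊤}   OUT={c:-; rest ⊤}
  B2:   IN={c:-; rest ⊤}   OUT={c:-, f:0; rest ⊤}
  B3:   IN={c:-, f:0; rest ⊤}   OUT={c:0, f:-; rest ⊤}
  B4:   IN={c:0, f:-; rest ⊤}   OUT={a:+, c:-, f:-; rest ⊤}
  B5:   IN={a:+, c:-, f:-; rest ⊤}   OUT={a:+, f:-; rest ⊤}
  B6:   IN={a:+, f:-; rest ⊤}   OUT={a:+, c:+, f:-; rest ⊤}
  B7:   IN={a:+, f:-; rest ⊤}   OUT={a:+; rest ⊤}

Merge at B6: IN[B6] = OUT[B4] ⊔ OUT[B5] = {a: +, b: ⊤, c: ⊤, d: ⊤, e: ⊤, f: -}
Applying B6's transfer function to that IN value gives OUT[B6] (row B6 above).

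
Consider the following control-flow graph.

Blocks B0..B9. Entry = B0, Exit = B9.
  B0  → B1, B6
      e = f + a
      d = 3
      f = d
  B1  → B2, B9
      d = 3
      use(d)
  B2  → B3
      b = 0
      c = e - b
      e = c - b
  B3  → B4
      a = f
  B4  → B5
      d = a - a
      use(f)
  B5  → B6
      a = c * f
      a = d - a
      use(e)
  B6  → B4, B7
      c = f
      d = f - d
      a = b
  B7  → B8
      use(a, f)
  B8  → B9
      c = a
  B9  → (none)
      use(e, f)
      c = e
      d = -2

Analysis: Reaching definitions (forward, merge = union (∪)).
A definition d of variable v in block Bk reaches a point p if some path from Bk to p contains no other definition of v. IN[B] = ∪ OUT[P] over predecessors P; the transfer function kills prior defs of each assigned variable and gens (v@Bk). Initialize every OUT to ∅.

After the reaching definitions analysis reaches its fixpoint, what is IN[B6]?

Answer: {a@B5, b@B2, c@B2, c@B6, d@B0, d@B4, e@B0, e@B2, f@B0}

Working:
Converged values:
  B0: | IN={} | OUT={d@B0, e@B0, f@B0}
  B1: | IN={d@B0, e@B0, f@B0} | OUT={d@B1, e@B0, f@B0}
  B2: | IN={d@B1, e@B0, f@B0} | OUT={b@B2, c@B2, d@B1, e@B2, f@B0}
  B3: | IN={b@B2, c@B2, d@B1, e@B2, f@B0} | OUT={a@B3, b@B2, c@B2, d@B1, e@B2, f@B0}
  B4: | IN={a@B3, a@B6, b@B2, c@B2, c@B6, d@B1, d@B6, e@B0, e@B2, f@B0} | OUT={a@B3, a@B6, b@B2, c@B2, c@B6, d@B4, e@B0, e@B2, f@B0}
  B5: | IN={a@B3, a@B6, b@B2, c@B2, c@B6, d@B4, e@B0, e@B2, f@B0} | OUT={a@B5, b@B2, c@B2, c@B6, d@B4, e@B0, e@B2, f@B0}
  B6: | IN={a@B5, b@B2, c@B2, c@B6, d@B0, d@B4, e@B0, e@B2, f@B0} | OUT={a@B6, b@B2, c@B6, d@B6, e@B0, e@B2, f@B0}
  B7: | IN={a@B6, b@B2, c@B6, d@B6, e@B0, e@B2, f@B0} | OUT={a@B6, b@B2, c@B6, d@B6, e@B0, e@B2, f@B0}
  B8: | IN={a@B6, b@B2, c@B6, d@B6, e@B0, e@B2, f@B0} | OUT={a@B6, b@B2, c@B8, d@B6, e@B0, e@B2, f@B0}
  B9: | IN={a@B6, b@B2, c@B8, d@B1, d@B6, e@B0, e@B2, f@B0} | OUT={a@B6, b@B2, c@B9, d@B9, e@B0, e@B2, f@B0}

Merge at B6: IN[B6] = OUT[B0] ⊔ OUT[B5] = {a@B5, b@B2, c@B2, c@B6, d@B0, d@B4, e@B0, e@B2, f@B0}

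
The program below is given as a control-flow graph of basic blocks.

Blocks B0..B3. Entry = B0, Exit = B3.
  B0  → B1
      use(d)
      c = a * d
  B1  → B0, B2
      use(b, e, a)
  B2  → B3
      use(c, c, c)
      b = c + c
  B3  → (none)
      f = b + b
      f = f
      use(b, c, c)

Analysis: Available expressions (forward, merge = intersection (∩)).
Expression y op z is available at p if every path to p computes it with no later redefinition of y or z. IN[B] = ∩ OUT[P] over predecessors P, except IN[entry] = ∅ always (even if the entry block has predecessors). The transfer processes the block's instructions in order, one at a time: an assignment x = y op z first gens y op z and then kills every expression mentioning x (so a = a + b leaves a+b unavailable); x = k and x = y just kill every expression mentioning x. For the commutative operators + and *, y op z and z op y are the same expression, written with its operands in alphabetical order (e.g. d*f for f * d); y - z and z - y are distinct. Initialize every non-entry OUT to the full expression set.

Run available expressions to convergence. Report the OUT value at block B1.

Converged values:
  B0:   IN={}   OUT={a*d}
  B1:   IN={a*d}   OUT={a*d}
  B2:   IN={a*d}   OUT={a*d, c+c}
  B3:   IN={a*d, c+c}   OUT={a*d, b+b, c+c}

Merge at B1: IN[B1] = OUT[B0] = {a*d}
Applying B1's transfer function to that IN value gives OUT[B1] (row B1 above).

Answer: {a*d}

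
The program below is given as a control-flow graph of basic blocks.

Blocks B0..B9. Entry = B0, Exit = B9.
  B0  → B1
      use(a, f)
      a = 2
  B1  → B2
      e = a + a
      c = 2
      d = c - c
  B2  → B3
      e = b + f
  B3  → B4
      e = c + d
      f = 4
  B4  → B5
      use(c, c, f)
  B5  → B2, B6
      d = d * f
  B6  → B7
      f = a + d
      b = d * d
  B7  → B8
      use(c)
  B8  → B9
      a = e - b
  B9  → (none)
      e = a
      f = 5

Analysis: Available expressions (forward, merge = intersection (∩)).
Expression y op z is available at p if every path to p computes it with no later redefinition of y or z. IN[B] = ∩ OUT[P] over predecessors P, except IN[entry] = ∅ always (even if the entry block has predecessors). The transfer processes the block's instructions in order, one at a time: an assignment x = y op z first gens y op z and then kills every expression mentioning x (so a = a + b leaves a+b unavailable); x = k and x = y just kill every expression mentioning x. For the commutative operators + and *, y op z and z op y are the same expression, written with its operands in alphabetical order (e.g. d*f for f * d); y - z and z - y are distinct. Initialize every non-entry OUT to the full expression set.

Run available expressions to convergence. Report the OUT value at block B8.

Answer: {c-c, d*d, e-b}

Derivation:
Fixpoint table:
  B0: | IN={} | OUT={}
  B1: | IN={} | OUT={a+a, c-c}
  B2: | IN={a+a, c-c} | OUT={a+a, b+f, c-c}
  B3: | IN={a+a, b+f, c-c} | OUT={a+a, c+d, c-c}
  B4: | IN={a+a, c+d, c-c} | OUT={a+a, c+d, c-c}
  B5: | IN={a+a, c+d, c-c} | OUT={a+a, c-c}
  B6: | IN={a+a, c-c} | OUT={a+a, a+d, c-c, d*d}
  B7: | IN={a+a, a+d, c-c, d*d} | OUT={a+a, a+d, c-c, d*d}
  B8: | IN={a+a, a+d, c-c, d*d} | OUT={c-c, d*d, e-b}
  B9: | IN={c-c, d*d, e-b} | OUT={c-c, d*d}

Merge at B8: IN[B8] = OUT[B7] = {a+a, a+d, c-c, d*d}
Applying B8's transfer function to that IN value gives OUT[B8] (row B8 above).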